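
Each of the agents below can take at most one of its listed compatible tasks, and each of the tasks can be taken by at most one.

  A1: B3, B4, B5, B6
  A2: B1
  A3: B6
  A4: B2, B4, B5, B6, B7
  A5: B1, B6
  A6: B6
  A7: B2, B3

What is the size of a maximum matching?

Unit-capacity flow: source→left, listed edges, right→sink; max matching = max flow.
Augmenting path A1→B3 (+1); matched 1.
Augmenting path A2→B1 (+1); matched 2.
Augmenting path A3→B6 (+1); matched 3.
Augmenting path A4→B2 (+1); matched 4.
Augmenting path A7→B2→A4→B4 (+1); matched 5.
No augmenting path remains; maximum matching = 5.
König certificate: {A1, A4, A7, B1, B6} is a vertex cover of size 5 (every listed pair touches it), so no matching can be larger.

5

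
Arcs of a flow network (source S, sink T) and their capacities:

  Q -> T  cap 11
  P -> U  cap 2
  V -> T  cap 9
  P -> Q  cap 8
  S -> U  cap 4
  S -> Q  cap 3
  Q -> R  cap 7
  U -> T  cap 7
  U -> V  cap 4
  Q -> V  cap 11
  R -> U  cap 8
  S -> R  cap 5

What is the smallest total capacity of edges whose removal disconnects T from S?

12

Augment S→Q→T: bottleneck 3, flow now 3.
Augment S→U→T: bottleneck 4, flow now 7.
Augment S→R→U→T: bottleneck 3, flow now 10.
Augment S→R→U→V→T: bottleneck 2, flow now 12.
No augmenting path remains; maximum flow = 12.
By max-flow min-cut, the minimum cut capacity equals the max flow.
In the residual graph, reachable from S: {S}.
Min-cut edges: S→Q (3), S→R (5), S→U (4); capacity 3 + 5 + 4 = 12.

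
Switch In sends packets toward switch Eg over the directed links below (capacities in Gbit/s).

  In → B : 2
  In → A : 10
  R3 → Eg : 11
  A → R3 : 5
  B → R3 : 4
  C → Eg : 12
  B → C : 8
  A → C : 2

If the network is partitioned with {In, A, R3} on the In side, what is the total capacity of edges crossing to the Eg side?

15

Edges leaving {In, A, R3}: In→B (2), A→C (2), R3→Eg (11).
Cut capacity = 2 + 2 + 11 = 15.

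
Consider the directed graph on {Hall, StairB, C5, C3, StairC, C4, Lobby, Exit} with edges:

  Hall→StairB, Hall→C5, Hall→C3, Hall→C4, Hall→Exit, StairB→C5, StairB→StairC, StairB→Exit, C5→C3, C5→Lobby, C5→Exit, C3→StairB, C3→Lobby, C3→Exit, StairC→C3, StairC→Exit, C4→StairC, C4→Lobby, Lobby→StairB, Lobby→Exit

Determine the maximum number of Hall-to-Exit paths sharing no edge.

Assign every edge capacity 1; by Menger, the answer equals the max flow.
Path Hall→Exit (+1); total 1.
Path Hall→StairB→Exit (+1); total 2.
Path Hall→C5→Exit (+1); total 3.
Path Hall→C3→Exit (+1); total 4.
Path Hall→C4→StairC→Exit (+1); total 5.
No residual Hall→Exit path; max flow = 5.
Certifying cut of size 5: {Hall→C3, Hall→C4, Hall→C5, Hall→Exit, Hall→StairB}.

5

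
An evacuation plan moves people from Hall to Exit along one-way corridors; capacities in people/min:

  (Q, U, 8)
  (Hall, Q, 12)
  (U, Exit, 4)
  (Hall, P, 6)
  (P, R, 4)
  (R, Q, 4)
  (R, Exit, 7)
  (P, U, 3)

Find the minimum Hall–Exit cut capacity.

Augment Hall→P→R→Exit: bottleneck 4, flow now 4.
Augment Hall→P→U→Exit: bottleneck 2, flow now 6.
Augment Hall→Q→U→Exit: bottleneck 2, flow now 8.
No augmenting path remains; maximum flow = 8.
By max-flow min-cut, the minimum cut capacity equals the max flow.
In the residual graph, reachable from Hall: {Hall, P, Q, U}.
Min-cut edges: P→R (4), U→Exit (4); capacity 4 + 4 = 8.

8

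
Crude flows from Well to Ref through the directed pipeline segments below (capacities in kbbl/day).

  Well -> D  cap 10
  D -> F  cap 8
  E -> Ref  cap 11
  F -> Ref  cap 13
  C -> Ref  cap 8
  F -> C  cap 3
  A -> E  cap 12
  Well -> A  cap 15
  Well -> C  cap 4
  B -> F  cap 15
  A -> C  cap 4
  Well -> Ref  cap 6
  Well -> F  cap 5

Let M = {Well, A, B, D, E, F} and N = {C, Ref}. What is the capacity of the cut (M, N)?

Edges leaving {Well, A, B, D, E, F}: Well→C (4), Well→Ref (6), A→C (4), E→Ref (11), F→C (3), F→Ref (13).
Cut capacity = 4 + 6 + 4 + 11 + 3 + 13 = 41.

41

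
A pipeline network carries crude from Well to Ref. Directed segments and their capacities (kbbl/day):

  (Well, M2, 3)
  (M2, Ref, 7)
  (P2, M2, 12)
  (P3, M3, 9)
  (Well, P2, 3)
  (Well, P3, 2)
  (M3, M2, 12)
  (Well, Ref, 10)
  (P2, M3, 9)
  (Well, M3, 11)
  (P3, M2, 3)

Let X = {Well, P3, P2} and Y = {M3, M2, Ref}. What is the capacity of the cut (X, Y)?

57

Edges leaving {Well, P3, P2}: Well→M3 (11), Well→M2 (3), Well→Ref (10), P3→M3 (9), P3→M2 (3), P2→M3 (9), P2→M2 (12).
Cut capacity = 11 + 3 + 10 + 9 + 3 + 9 + 12 = 57.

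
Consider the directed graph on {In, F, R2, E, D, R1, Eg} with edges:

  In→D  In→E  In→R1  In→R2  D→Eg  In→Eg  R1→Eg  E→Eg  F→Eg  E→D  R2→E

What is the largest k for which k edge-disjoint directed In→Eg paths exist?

4

Assign every edge capacity 1; by Menger, the answer equals the max flow.
Path In→Eg (+1); total 1.
Path In→E→Eg (+1); total 2.
Path In→D→Eg (+1); total 3.
Path In→R1→Eg (+1); total 4.
No residual In→Eg path; max flow = 4.
Certifying cut of size 4: {D→Eg, E→Eg, In→Eg, In→R1}.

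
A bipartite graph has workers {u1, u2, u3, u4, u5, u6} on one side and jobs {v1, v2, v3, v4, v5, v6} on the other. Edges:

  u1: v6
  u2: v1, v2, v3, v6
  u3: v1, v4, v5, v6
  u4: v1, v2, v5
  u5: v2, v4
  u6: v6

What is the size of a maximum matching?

5

Unit-capacity flow: source→left, listed edges, right→sink; max matching = max flow.
Augmenting path u1→v6 (+1); matched 1.
Augmenting path u2→v1 (+1); matched 2.
Augmenting path u3→v4 (+1); matched 3.
Augmenting path u4→v2 (+1); matched 4.
Augmenting path u5→v2→u4→v5 (+1); matched 5.
No augmenting path remains; maximum matching = 5.
König certificate: {u2, u3, u4, u5, v6} is a vertex cover of size 5 (every listed pair touches it), so no matching can be larger.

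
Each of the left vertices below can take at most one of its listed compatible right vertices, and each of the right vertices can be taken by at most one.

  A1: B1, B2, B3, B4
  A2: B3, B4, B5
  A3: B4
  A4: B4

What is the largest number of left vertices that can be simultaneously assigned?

Unit-capacity flow: source→left, listed edges, right→sink; max matching = max flow.
Augmenting path A1→B1 (+1); matched 1.
Augmenting path A2→B3 (+1); matched 2.
Augmenting path A3→B4 (+1); matched 3.
No augmenting path remains; maximum matching = 3.
König certificate: {A1, A2, B4} is a vertex cover of size 3 (every listed pair touches it), so no matching can be larger.

3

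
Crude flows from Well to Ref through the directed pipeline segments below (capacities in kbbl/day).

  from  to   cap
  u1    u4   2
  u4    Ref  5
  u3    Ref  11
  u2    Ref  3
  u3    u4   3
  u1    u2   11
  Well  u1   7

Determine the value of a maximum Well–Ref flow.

Augment Well→u1→u2→Ref: bottleneck 3, flow now 3.
Augment Well→u1→u4→Ref: bottleneck 2, flow now 5.
No augmenting path remains; maximum flow = 5.
In the residual graph, reachable from Well: {Well, u1, u2}.
Min-cut edges: u1→u4 (2), u2→Ref (3); capacity 2 + 3 = 5.
This cut is saturated, so no flow can exceed 5.

5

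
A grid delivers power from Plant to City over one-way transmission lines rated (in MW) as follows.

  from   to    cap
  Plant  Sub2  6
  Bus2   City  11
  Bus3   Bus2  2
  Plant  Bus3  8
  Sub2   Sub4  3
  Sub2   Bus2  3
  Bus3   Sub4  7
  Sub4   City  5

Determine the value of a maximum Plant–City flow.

10

Augment Plant→Sub2→Sub4→City: bottleneck 3, flow now 3.
Augment Plant→Sub2→Bus2→City: bottleneck 3, flow now 6.
Augment Plant→Bus3→Sub4→City: bottleneck 2, flow now 8.
Augment Plant→Bus3→Bus2→City: bottleneck 2, flow now 10.
No augmenting path remains; maximum flow = 10.
In the residual graph, reachable from Plant: {Plant, Sub2, Bus3, Sub4}.
Min-cut edges: Sub2→Bus2 (3), Bus3→Bus2 (2), Sub4→City (5); capacity 3 + 2 + 5 = 10.
This cut is saturated, so no flow can exceed 10.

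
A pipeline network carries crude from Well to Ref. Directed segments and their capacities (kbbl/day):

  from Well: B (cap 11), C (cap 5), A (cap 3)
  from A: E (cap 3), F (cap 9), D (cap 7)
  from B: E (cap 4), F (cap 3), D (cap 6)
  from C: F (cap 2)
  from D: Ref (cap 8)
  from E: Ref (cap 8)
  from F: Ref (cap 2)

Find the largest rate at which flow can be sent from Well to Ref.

Augment Well→A→D→Ref: bottleneck 3, flow now 3.
Augment Well→B→D→Ref: bottleneck 5, flow now 8.
Augment Well→B→E→Ref: bottleneck 4, flow now 12.
Augment Well→B→F→Ref: bottleneck 2, flow now 14.
Augment Well→C→F→B→D→A→E→Ref: bottleneck 1, flow now 15. (uses reverse residual edge)
No augmenting path remains; maximum flow = 15.
In the residual graph, reachable from Well: {Well, B, C, F}.
Min-cut edges: Well→A (3), B→D (6), B→E (4), F→Ref (2); capacity 3 + 6 + 4 + 2 = 15.
This cut is saturated, so no flow can exceed 15.

15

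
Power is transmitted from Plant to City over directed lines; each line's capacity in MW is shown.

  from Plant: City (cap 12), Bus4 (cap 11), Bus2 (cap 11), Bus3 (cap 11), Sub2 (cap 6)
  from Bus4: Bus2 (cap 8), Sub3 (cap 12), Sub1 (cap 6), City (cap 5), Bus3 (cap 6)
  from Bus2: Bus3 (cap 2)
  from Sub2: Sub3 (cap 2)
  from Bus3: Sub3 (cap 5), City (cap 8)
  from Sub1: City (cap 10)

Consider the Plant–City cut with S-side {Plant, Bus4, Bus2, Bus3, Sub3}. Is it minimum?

Given cut capacity: 6 + 12 + 6 + 5 + 8 = 37.
Augment Plant→City: bottleneck 12, flow now 12.
Augment Plant→Bus4→City: bottleneck 5, flow now 17.
Augment Plant→Bus3→City: bottleneck 8, flow now 25.
Augment Plant→Bus4→Sub1→City: bottleneck 6, flow now 31.
No augmenting path remains; maximum flow = 31.
In the residual graph, reachable from Plant: {Plant, Bus2, Sub2, Bus3, Sub3}.
Min-cut edges: Plant→Bus4 (11), Plant→City (12), Bus3→City (8); capacity 11 + 12 + 8 = 31.
Cut capacity 37 exceeds the max flow 31, so it is not minimum.

No — its capacity is 37, but the minimum cut has capacity 31.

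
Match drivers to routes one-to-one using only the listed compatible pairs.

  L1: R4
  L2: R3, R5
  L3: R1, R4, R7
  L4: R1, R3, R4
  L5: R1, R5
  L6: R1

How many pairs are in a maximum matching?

Unit-capacity flow: source→left, listed edges, right→sink; max matching = max flow.
Augmenting path L1→R4 (+1); matched 1.
Augmenting path L2→R3 (+1); matched 2.
Augmenting path L3→R1 (+1); matched 3.
Augmenting path L5→R5 (+1); matched 4.
Augmenting path L4→R1→L3→R7 (+1); matched 5.
No augmenting path remains; maximum matching = 5.
König certificate: {L3, R1, R3, R4, R5} is a vertex cover of size 5 (every listed pair touches it), so no matching can be larger.

5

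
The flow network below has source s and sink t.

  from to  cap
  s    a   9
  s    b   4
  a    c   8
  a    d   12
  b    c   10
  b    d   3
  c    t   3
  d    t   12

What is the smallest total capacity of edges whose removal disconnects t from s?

Augment s→a→c→t: bottleneck 3, flow now 3.
Augment s→a→d→t: bottleneck 6, flow now 9.
Augment s→b→d→t: bottleneck 3, flow now 12.
Augment s→b→c→a→d→t: bottleneck 1, flow now 13. (uses reverse residual edge)
No augmenting path remains; maximum flow = 13.
By max-flow min-cut, the minimum cut capacity equals the max flow.
In the residual graph, reachable from s: {s}.
Min-cut edges: s→a (9), s→b (4); capacity 9 + 4 = 13.

13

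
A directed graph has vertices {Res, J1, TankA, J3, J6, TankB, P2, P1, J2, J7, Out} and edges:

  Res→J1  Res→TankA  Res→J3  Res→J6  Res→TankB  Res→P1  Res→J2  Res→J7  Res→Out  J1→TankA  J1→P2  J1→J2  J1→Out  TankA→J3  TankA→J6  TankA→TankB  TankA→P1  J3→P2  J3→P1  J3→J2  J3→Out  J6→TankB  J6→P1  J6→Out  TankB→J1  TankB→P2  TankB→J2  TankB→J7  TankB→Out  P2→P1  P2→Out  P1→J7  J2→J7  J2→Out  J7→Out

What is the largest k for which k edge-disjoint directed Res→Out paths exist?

Assign every edge capacity 1; by Menger, the answer equals the max flow.
Path Res→Out (+1); total 1.
Path Res→J1→Out (+1); total 2.
Path Res→J3→Out (+1); total 3.
Path Res→J6→Out (+1); total 4.
Path Res→TankB→Out (+1); total 5.
Path Res→J2→Out (+1); total 6.
Path Res→J7→Out (+1); total 7.
Path Res→TankA→J3→P2→Out (+1); total 8.
No residual Res→Out path; max flow = 8.
Certifying cut of size 8: {J7→Out, Res→J1, Res→J2, Res→J3, Res→J6, Res→Out, Res→TankA, Res→TankB}.

8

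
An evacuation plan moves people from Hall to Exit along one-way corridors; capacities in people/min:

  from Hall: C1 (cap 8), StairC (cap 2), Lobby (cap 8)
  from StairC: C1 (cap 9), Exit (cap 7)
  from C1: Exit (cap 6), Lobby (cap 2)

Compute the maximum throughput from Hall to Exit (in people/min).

Augment Hall→StairC→Exit: bottleneck 2, flow now 2.
Augment Hall→C1→Exit: bottleneck 6, flow now 8.
No augmenting path remains; maximum flow = 8.
In the residual graph, reachable from Hall: {Hall, C1, Lobby}.
Min-cut edges: Hall→StairC (2), C1→Exit (6); capacity 2 + 6 = 8.
This cut is saturated, so no flow can exceed 8.

8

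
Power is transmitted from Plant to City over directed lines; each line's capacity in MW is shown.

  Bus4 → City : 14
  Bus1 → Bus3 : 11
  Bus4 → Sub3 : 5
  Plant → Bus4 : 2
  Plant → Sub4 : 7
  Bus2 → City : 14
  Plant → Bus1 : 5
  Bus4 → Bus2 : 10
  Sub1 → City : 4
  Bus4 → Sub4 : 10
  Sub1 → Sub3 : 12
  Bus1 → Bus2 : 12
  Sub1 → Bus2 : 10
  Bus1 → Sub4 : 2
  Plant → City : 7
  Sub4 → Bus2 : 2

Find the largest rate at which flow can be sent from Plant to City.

16

Augment Plant→City: bottleneck 7, flow now 7.
Augment Plant→Bus4→City: bottleneck 2, flow now 9.
Augment Plant→Bus1→Bus2→City: bottleneck 5, flow now 14.
Augment Plant→Sub4→Bus2→City: bottleneck 2, flow now 16.
No augmenting path remains; maximum flow = 16.
In the residual graph, reachable from Plant: {Plant, Sub4}.
Min-cut edges: Plant→Bus4 (2), Plant→Bus1 (5), Plant→City (7), Sub4→Bus2 (2); capacity 2 + 5 + 7 + 2 = 16.
This cut is saturated, so no flow can exceed 16.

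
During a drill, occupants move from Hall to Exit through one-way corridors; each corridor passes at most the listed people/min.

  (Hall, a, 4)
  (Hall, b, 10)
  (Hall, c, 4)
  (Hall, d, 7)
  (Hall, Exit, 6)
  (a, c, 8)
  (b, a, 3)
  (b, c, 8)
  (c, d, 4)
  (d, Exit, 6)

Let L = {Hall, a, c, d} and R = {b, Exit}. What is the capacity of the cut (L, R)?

22

Edges leaving {Hall, a, c, d}: Hall→b (10), Hall→Exit (6), d→Exit (6).
Cut capacity = 10 + 6 + 6 = 22.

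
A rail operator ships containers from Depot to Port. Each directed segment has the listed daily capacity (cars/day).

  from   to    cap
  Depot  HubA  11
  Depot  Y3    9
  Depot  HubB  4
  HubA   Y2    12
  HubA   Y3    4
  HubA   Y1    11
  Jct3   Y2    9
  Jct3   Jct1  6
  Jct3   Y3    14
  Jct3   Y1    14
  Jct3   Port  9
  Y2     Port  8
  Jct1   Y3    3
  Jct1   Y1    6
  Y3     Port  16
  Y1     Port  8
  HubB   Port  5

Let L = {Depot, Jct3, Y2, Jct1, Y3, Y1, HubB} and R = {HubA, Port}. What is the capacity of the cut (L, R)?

57

Edges leaving {Depot, Jct3, Y2, Jct1, Y3, Y1, HubB}: Depot→HubA (11), Jct3→Port (9), Y2→Port (8), Y3→Port (16), Y1→Port (8), HubB→Port (5).
Cut capacity = 11 + 9 + 8 + 16 + 8 + 5 = 57.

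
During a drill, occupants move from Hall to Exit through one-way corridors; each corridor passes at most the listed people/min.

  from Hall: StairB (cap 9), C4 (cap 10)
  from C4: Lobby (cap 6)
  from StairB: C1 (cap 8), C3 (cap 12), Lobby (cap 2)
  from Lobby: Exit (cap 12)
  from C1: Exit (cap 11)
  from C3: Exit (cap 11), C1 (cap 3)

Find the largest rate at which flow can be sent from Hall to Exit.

Augment Hall→C4→Lobby→Exit: bottleneck 6, flow now 6.
Augment Hall→StairB→Lobby→Exit: bottleneck 2, flow now 8.
Augment Hall→StairB→C1→Exit: bottleneck 7, flow now 15.
No augmenting path remains; maximum flow = 15.
In the residual graph, reachable from Hall: {Hall, C4}.
Min-cut edges: Hall→StairB (9), C4→Lobby (6); capacity 9 + 6 = 15.
This cut is saturated, so no flow can exceed 15.

15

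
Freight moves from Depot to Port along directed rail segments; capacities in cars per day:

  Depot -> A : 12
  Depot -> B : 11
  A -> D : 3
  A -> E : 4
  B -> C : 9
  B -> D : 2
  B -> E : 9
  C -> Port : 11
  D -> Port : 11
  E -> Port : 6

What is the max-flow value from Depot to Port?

18

Augment Depot→A→D→Port: bottleneck 3, flow now 3.
Augment Depot→A→E→Port: bottleneck 4, flow now 7.
Augment Depot→B→C→Port: bottleneck 9, flow now 16.
Augment Depot→B→D→Port: bottleneck 2, flow now 18.
No augmenting path remains; maximum flow = 18.
In the residual graph, reachable from Depot: {Depot, A}.
Min-cut edges: Depot→B (11), A→D (3), A→E (4); capacity 11 + 3 + 4 = 18.
This cut is saturated, so no flow can exceed 18.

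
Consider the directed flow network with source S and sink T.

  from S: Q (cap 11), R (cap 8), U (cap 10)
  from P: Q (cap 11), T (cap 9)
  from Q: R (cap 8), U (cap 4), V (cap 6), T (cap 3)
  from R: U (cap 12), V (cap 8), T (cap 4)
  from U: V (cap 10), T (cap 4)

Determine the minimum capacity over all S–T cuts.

11

Augment S→Q→T: bottleneck 3, flow now 3.
Augment S→R→T: bottleneck 4, flow now 7.
Augment S→U→T: bottleneck 4, flow now 11.
No augmenting path remains; maximum flow = 11.
By max-flow min-cut, the minimum cut capacity equals the max flow.
In the residual graph, reachable from S: {S, Q, R, U, V}.
Min-cut edges: Q→T (3), R→T (4), U→T (4); capacity 3 + 4 + 4 = 11.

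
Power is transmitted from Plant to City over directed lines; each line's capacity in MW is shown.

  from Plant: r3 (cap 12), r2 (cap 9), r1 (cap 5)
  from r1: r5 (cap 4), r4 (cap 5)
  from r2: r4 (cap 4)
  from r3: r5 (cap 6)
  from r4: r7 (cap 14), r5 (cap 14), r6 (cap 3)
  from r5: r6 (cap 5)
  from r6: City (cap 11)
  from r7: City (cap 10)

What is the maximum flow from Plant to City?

14

Augment Plant→r1→r4→r6→City: bottleneck 3, flow now 3.
Augment Plant→r1→r4→r7→City: bottleneck 2, flow now 5.
Augment Plant→r2→r4→r7→City: bottleneck 4, flow now 9.
Augment Plant→r3→r5→r6→City: bottleneck 5, flow now 14.
No augmenting path remains; maximum flow = 14.
In the residual graph, reachable from Plant: {Plant, r2, r3, r5}.
Min-cut edges: Plant→r1 (5), r2→r4 (4), r5→r6 (5); capacity 5 + 4 + 5 = 14.
This cut is saturated, so no flow can exceed 14.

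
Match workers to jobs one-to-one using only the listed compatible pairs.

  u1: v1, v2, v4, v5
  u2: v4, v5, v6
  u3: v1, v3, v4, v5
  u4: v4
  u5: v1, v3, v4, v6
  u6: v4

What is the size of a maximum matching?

Unit-capacity flow: source→left, listed edges, right→sink; max matching = max flow.
Augmenting path u1→v1 (+1); matched 1.
Augmenting path u2→v4 (+1); matched 2.
Augmenting path u3→v3 (+1); matched 3.
Augmenting path u5→v6 (+1); matched 4.
Augmenting path u4→v4→u2→v5 (+1); matched 5.
No augmenting path remains; maximum matching = 5.
König certificate: {u1, u2, u3, u5, v4} is a vertex cover of size 5 (every listed pair touches it), so no matching can be larger.

5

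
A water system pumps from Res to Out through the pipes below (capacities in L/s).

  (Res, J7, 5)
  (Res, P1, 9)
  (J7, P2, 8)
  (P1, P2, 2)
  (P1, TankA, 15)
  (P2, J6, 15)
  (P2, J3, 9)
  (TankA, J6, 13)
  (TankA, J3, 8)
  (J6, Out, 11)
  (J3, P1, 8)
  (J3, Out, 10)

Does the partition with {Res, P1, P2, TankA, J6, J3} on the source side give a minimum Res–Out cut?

Given cut capacity: 5 + 11 + 10 = 26.
Augment Res→J7→P2→J6→Out: bottleneck 5, flow now 5.
Augment Res→P1→P2→J6→Out: bottleneck 2, flow now 7.
Augment Res→P1→TankA→J6→Out: bottleneck 4, flow now 11.
Augment Res→P1→TankA→J3→Out: bottleneck 3, flow now 14.
No augmenting path remains; maximum flow = 14.
In the residual graph, reachable from Res: {Res}.
Min-cut edges: Res→J7 (5), Res→P1 (9); capacity 5 + 9 = 14.
Cut capacity 26 exceeds the max flow 14, so it is not minimum.

No — its capacity is 26, but the minimum cut has capacity 14.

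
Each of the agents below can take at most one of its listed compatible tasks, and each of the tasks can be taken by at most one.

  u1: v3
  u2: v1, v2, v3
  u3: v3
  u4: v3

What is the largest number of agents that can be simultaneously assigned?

2

Unit-capacity flow: source→left, listed edges, right→sink; max matching = max flow.
Augmenting path u1→v3 (+1); matched 1.
Augmenting path u2→v1 (+1); matched 2.
No augmenting path remains; maximum matching = 2.
König certificate: {u2, v3} is a vertex cover of size 2 (every listed pair touches it), so no matching can be larger.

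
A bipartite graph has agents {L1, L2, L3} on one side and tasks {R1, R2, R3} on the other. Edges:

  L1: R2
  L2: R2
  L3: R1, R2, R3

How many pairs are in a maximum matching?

2

Unit-capacity flow: source→left, listed edges, right→sink; max matching = max flow.
Augmenting path L1→R2 (+1); matched 1.
Augmenting path L3→R1 (+1); matched 2.
No augmenting path remains; maximum matching = 2.
König certificate: {L3, R2} is a vertex cover of size 2 (every listed pair touches it), so no matching can be larger.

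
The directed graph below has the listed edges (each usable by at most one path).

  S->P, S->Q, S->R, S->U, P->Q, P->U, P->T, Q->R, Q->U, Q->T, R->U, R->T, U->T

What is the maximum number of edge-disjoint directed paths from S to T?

Assign every edge capacity 1; by Menger, the answer equals the max flow.
Path S→P→T (+1); total 1.
Path S→Q→T (+1); total 2.
Path S→R→T (+1); total 3.
Path S→U→T (+1); total 4.
No residual S→T path; max flow = 4.
Certifying cut of size 4: {S→P, S→Q, S→R, S→U}.

4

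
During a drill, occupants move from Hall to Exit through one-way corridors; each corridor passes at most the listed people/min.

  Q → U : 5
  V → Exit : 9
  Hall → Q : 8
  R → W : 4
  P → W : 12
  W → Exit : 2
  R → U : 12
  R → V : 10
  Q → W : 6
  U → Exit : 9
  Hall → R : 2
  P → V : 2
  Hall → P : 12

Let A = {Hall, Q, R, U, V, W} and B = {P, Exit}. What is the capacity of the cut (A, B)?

Edges leaving {Hall, Q, R, U, V, W}: Hall→P (12), U→Exit (9), V→Exit (9), W→Exit (2).
Cut capacity = 12 + 9 + 9 + 2 = 32.

32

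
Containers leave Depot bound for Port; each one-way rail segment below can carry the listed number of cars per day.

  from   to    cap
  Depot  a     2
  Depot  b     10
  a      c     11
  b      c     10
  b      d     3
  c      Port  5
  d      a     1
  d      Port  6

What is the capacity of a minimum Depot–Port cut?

8

Augment Depot→a→c→Port: bottleneck 2, flow now 2.
Augment Depot→b→c→Port: bottleneck 3, flow now 5.
Augment Depot→b→d→Port: bottleneck 3, flow now 8.
No augmenting path remains; maximum flow = 8.
By max-flow min-cut, the minimum cut capacity equals the max flow.
In the residual graph, reachable from Depot: {Depot, a, b, c}.
Min-cut edges: b→d (3), c→Port (5); capacity 3 + 5 = 8.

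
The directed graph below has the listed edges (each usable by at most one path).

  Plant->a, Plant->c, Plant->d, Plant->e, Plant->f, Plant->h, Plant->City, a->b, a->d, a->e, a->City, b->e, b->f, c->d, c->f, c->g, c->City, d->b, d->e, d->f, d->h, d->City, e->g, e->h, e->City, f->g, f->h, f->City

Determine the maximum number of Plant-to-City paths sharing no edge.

6

Assign every edge capacity 1; by Menger, the answer equals the max flow.
Path Plant→City (+1); total 1.
Path Plant→a→City (+1); total 2.
Path Plant→c→City (+1); total 3.
Path Plant→d→City (+1); total 4.
Path Plant→e→City (+1); total 5.
Path Plant→f→City (+1); total 6.
No residual Plant→City path; max flow = 6.
Certifying cut of size 6: {Plant→City, Plant→a, Plant→c, Plant→d, Plant→e, Plant→f}.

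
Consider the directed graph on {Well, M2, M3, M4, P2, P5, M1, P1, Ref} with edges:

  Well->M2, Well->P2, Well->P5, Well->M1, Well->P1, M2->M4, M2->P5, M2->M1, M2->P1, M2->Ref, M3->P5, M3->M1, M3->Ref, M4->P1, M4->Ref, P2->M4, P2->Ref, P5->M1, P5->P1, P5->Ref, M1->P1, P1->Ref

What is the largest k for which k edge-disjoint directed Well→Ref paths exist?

Assign every edge capacity 1; by Menger, the answer equals the max flow.
Path Well→M2→Ref (+1); total 1.
Path Well→P2→Ref (+1); total 2.
Path Well→P5→Ref (+1); total 3.
Path Well→P1→Ref (+1); total 4.
No residual Well→Ref path; max flow = 4.
Certifying cut of size 4: {P1→Ref, Well→M2, Well→P2, Well→P5}.

4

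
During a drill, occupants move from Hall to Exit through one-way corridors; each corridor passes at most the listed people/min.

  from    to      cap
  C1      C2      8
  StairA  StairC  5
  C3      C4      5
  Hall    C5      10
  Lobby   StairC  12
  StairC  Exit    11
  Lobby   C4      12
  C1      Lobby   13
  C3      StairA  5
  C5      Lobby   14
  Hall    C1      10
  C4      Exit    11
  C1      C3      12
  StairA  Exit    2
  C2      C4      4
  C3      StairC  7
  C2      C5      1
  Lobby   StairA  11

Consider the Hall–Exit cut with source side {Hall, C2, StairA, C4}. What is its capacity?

Edges leaving {Hall, C2, StairA, C4}: Hall→C1 (10), Hall→C5 (10), C2→C5 (1), StairA→StairC (5), StairA→Exit (2), C4→Exit (11).
Cut capacity = 10 + 10 + 1 + 5 + 2 + 11 = 39.

39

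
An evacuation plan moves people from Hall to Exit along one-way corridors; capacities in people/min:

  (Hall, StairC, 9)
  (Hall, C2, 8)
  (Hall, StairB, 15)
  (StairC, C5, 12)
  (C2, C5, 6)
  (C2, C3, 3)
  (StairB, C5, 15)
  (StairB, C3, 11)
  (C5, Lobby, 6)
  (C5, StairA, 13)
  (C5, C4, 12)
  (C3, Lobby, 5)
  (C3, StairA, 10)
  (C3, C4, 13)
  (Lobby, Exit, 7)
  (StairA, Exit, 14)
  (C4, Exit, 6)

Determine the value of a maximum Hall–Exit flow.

27

Augment Hall→StairC→C5→Lobby→Exit: bottleneck 6, flow now 6.
Augment Hall→StairC→C5→StairA→Exit: bottleneck 3, flow now 9.
Augment Hall→C2→C5→StairA→Exit: bottleneck 6, flow now 15.
Augment Hall→C2→C3→Lobby→Exit: bottleneck 1, flow now 16.
Augment Hall→C2→C3→StairA→Exit: bottleneck 1, flow now 17.
Augment Hall→StairB→C5→StairA→Exit: bottleneck 4, flow now 21.
Augment Hall→StairB→C5→C4→Exit: bottleneck 6, flow now 27.
No augmenting path remains; maximum flow = 27.
In the residual graph, reachable from Hall: {Hall, StairC, C2, StairB, C5, C3, Lobby, StairA, C4}.
Min-cut edges: Lobby→Exit (7), StairA→Exit (14), C4→Exit (6); capacity 7 + 14 + 6 = 27.
This cut is saturated, so no flow can exceed 27.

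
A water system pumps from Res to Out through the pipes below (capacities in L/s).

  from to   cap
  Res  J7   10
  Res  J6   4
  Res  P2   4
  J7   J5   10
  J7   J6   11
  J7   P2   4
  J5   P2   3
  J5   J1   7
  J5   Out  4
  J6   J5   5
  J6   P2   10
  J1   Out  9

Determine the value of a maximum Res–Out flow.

Augment Res→J7→J5→Out: bottleneck 4, flow now 4.
Augment Res→J7→J5→J1→Out: bottleneck 6, flow now 10.
Augment Res→J6→J5→J1→Out: bottleneck 1, flow now 11.
No augmenting path remains; maximum flow = 11.
In the residual graph, reachable from Res: {Res, J7, J5, J6, P2}.
Min-cut edges: J5→J1 (7), J5→Out (4); capacity 7 + 4 = 11.
This cut is saturated, so no flow can exceed 11.

11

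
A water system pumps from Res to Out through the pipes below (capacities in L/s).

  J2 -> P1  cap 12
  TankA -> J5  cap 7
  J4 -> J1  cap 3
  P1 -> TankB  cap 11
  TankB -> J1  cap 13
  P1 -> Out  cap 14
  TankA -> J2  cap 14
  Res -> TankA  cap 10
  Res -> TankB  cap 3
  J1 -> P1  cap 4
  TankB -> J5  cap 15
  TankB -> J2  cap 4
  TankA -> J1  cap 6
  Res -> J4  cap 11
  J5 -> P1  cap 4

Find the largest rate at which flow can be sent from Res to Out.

14

Augment Res→TankB→J1→P1→Out: bottleneck 3, flow now 3.
Augment Res→J4→J1→P1→Out: bottleneck 1, flow now 4.
Augment Res→TankA→J5→P1→Out: bottleneck 4, flow now 8.
Augment Res→TankA→J2→P1→Out: bottleneck 6, flow now 14.
No augmenting path remains; maximum flow = 14.
In the residual graph, reachable from Res: {Res, TankB, J4, TankA, J1, J5, J2, P1}.
Min-cut edges: P1→Out (14); capacity 14 = 14.
This cut is saturated, so no flow can exceed 14.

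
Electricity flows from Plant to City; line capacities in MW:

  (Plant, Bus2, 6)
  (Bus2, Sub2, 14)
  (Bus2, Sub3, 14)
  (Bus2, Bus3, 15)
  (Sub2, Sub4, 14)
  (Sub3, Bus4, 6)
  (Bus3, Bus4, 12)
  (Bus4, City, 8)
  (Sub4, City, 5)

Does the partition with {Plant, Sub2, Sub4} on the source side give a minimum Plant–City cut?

Given cut capacity: 6 + 5 = 11.
Augment Plant→Bus2→Sub2→Sub4→City: bottleneck 5, flow now 5.
Augment Plant→Bus2→Sub3→Bus4→City: bottleneck 1, flow now 6.
No augmenting path remains; maximum flow = 6.
In the residual graph, reachable from Plant: {Plant}.
Min-cut edges: Plant→Bus2 (6); capacity 6 = 6.
Cut capacity 11 exceeds the max flow 6, so it is not minimum.

No — its capacity is 11, but the minimum cut has capacity 6.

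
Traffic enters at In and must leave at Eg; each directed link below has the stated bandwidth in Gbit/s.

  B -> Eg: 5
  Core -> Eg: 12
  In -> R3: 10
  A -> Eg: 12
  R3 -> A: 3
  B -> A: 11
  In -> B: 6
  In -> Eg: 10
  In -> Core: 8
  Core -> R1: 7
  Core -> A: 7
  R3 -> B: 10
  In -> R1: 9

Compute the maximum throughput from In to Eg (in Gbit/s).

Augment In→Eg: bottleneck 10, flow now 10.
Augment In→B→Eg: bottleneck 5, flow now 15.
Augment In→Core→Eg: bottleneck 8, flow now 23.
Augment In→R3→A→Eg: bottleneck 3, flow now 26.
Augment In→B→A→Eg: bottleneck 1, flow now 27.
Augment In→R3→B→A→Eg: bottleneck 7, flow now 34.
No augmenting path remains; maximum flow = 34.
In the residual graph, reachable from In: {In, R1}.
Min-cut edges: In→R3 (10), In→B (6), In→Core (8), In→Eg (10); capacity 10 + 6 + 8 + 10 = 34.
This cut is saturated, so no flow can exceed 34.

34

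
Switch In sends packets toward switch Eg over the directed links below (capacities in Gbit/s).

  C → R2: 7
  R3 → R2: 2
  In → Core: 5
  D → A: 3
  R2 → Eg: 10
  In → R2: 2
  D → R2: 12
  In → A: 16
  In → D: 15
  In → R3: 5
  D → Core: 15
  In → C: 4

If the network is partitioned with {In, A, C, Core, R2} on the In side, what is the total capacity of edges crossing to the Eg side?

Edges leaving {In, A, C, Core, R2}: In→D (15), In→R3 (5), R2→Eg (10).
Cut capacity = 15 + 5 + 10 = 30.

30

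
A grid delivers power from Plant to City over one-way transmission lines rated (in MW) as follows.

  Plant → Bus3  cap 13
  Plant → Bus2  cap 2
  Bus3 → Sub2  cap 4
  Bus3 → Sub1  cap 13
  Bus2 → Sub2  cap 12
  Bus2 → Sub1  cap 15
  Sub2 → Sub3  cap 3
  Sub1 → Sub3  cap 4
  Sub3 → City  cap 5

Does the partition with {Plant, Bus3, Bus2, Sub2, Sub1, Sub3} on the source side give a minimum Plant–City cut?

Given cut capacity: 5 = 5.
Augment Plant→Bus3→Sub2→Sub3→City: bottleneck 3, flow now 3.
Augment Plant→Bus3→Sub1→Sub3→City: bottleneck 2, flow now 5.
No augmenting path remains; maximum flow = 5.
Cut capacity 5 equals the max flow, so it is a minimum cut.

Yes — it is a minimum cut (capacity 5).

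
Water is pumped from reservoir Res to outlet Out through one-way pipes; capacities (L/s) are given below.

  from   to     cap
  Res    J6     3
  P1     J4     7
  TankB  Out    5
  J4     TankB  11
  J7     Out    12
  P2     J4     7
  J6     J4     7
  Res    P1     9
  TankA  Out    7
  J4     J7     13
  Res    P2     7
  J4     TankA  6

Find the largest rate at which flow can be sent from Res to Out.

17

Augment Res→J6→J4→J7→Out: bottleneck 3, flow now 3.
Augment Res→P2→J4→J7→Out: bottleneck 7, flow now 10.
Augment Res→P1→J4→J7→Out: bottleneck 2, flow now 12.
Augment Res→P1→J4→TankB→Out: bottleneck 5, flow now 17.
No augmenting path remains; maximum flow = 17.
In the residual graph, reachable from Res: {Res, P1}.
Min-cut edges: Res→J6 (3), Res→P2 (7), P1→J4 (7); capacity 3 + 7 + 7 = 17.
This cut is saturated, so no flow can exceed 17.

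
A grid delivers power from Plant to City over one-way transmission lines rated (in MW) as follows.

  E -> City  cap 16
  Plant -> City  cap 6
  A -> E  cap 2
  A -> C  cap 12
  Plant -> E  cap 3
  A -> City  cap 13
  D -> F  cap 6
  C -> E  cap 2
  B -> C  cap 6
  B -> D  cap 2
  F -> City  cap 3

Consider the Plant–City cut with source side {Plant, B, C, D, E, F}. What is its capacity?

25

Edges leaving {Plant, B, C, D, E, F}: Plant→City (6), E→City (16), F→City (3).
Cut capacity = 6 + 16 + 3 = 25.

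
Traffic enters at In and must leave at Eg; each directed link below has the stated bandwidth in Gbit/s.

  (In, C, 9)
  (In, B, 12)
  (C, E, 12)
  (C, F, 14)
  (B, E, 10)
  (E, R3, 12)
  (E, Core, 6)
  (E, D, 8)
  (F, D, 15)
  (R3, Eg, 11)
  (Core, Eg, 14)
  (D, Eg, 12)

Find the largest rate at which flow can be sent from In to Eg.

Augment In→C→E→R3→Eg: bottleneck 9, flow now 9.
Augment In→B→E→R3→Eg: bottleneck 2, flow now 11.
Augment In→B→E→Core→Eg: bottleneck 6, flow now 17.
Augment In→B→E→D→Eg: bottleneck 2, flow now 19.
No augmenting path remains; maximum flow = 19.
In the residual graph, reachable from In: {In, B}.
Min-cut edges: In→C (9), B→E (10); capacity 9 + 10 = 19.
This cut is saturated, so no flow can exceed 19.

19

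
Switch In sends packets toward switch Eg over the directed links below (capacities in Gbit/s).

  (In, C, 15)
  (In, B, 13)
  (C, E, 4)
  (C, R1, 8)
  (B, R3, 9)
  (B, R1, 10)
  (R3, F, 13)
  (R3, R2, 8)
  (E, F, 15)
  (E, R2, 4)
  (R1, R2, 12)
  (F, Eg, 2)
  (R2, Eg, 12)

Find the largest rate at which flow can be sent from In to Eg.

Augment In→C→E→F→Eg: bottleneck 2, flow now 2.
Augment In→C→E→R2→Eg: bottleneck 2, flow now 4.
Augment In→C→R1→R2→Eg: bottleneck 8, flow now 12.
Augment In→B→R3→R2→Eg: bottleneck 2, flow now 14.
No augmenting path remains; maximum flow = 14.
In the residual graph, reachable from In: {In, C, B, R3, E, R1, F, R2}.
Min-cut edges: F→Eg (2), R2→Eg (12); capacity 2 + 12 = 14.
This cut is saturated, so no flow can exceed 14.

14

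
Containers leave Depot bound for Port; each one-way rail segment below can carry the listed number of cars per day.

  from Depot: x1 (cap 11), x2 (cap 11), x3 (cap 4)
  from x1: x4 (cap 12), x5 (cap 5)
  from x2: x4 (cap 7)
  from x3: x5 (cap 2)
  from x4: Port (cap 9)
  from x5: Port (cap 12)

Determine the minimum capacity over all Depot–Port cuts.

16

Augment Depot→x1→x4→Port: bottleneck 9, flow now 9.
Augment Depot→x1→x5→Port: bottleneck 2, flow now 11.
Augment Depot→x3→x5→Port: bottleneck 2, flow now 13.
Augment Depot→x2→x4→x1→x5→Port: bottleneck 3, flow now 16. (uses reverse residual edge)
No augmenting path remains; maximum flow = 16.
By max-flow min-cut, the minimum cut capacity equals the max flow.
In the residual graph, reachable from Depot: {Depot, x1, x2, x3, x4}.
Min-cut edges: x1→x5 (5), x3→x5 (2), x4→Port (9); capacity 5 + 2 + 9 = 16.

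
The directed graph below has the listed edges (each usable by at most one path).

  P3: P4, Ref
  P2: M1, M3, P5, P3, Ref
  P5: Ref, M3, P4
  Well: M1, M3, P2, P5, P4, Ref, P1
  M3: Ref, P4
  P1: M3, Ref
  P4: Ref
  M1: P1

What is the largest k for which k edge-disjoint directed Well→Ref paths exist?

Assign every edge capacity 1; by Menger, the answer equals the max flow.
Path Well→Ref (+1); total 1.
Path Well→P1→Ref (+1); total 2.
Path Well→P2→Ref (+1); total 3.
Path Well→P5→Ref (+1); total 4.
Path Well→P4→Ref (+1); total 5.
Path Well→M3→Ref (+1); total 6.
No residual Well→Ref path; max flow = 6.
Certifying cut of size 6: {M3→Ref, P1→Ref, P4→Ref, Well→P2, Well→P5, Well→Ref}.

6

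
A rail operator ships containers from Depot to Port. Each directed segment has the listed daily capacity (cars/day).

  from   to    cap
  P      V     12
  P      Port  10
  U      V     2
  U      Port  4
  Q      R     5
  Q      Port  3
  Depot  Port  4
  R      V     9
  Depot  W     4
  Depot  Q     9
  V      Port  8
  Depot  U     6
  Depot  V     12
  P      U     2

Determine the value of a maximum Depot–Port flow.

Augment Depot→Port: bottleneck 4, flow now 4.
Augment Depot→Q→Port: bottleneck 3, flow now 7.
Augment Depot→U→Port: bottleneck 4, flow now 11.
Augment Depot→V→Port: bottleneck 8, flow now 19.
No augmenting path remains; maximum flow = 19.
In the residual graph, reachable from Depot: {Depot, Q, R, U, V, W}.
Min-cut edges: Depot→Port (4), Q→Port (3), U→Port (4), V→Port (8); capacity 4 + 3 + 4 + 8 = 19.
This cut is saturated, so no flow can exceed 19.

19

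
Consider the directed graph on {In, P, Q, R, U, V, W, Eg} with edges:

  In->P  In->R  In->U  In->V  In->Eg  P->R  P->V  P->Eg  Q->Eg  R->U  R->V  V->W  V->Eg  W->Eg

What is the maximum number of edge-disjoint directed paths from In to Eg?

Assign every edge capacity 1; by Menger, the answer equals the max flow.
Path In→Eg (+1); total 1.
Path In→P→Eg (+1); total 2.
Path In→V→Eg (+1); total 3.
Path In→R→V→W→Eg (+1); total 4.
No residual In→Eg path; max flow = 4.
Certifying cut of size 4: {In→Eg, In→P, In→R, In→V}.

4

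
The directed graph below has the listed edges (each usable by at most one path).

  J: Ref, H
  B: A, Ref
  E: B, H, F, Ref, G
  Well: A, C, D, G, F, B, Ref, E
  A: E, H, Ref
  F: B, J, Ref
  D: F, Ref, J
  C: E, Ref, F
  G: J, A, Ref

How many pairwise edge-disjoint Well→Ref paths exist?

Assign every edge capacity 1; by Menger, the answer equals the max flow.
Path Well→Ref (+1); total 1.
Path Well→A→Ref (+1); total 2.
Path Well→B→Ref (+1); total 3.
Path Well→C→Ref (+1); total 4.
Path Well→D→Ref (+1); total 5.
Path Well→E→Ref (+1); total 6.
Path Well→F→Ref (+1); total 7.
Path Well→G→Ref (+1); total 8.
No residual Well→Ref path; max flow = 8.
Certifying cut of size 8: {Well→A, Well→B, Well→C, Well→D, Well→E, Well→F, Well→G, Well→Ref}.

8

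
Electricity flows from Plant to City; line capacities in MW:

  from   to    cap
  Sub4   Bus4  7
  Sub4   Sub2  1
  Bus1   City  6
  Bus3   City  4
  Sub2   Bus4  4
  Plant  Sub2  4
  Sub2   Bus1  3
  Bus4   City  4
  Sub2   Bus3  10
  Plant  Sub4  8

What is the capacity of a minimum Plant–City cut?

Augment Plant→Sub2→Bus1→City: bottleneck 3, flow now 3.
Augment Plant→Sub2→Bus4→City: bottleneck 1, flow now 4.
Augment Plant→Sub4→Bus4→City: bottleneck 3, flow now 7.
Augment Plant→Sub4→Sub2→Bus3→City: bottleneck 1, flow now 8.
Augment Plant→Sub4→Bus4→Sub2→Bus3→City: bottleneck 1, flow now 9. (uses reverse residual edge)
No augmenting path remains; maximum flow = 9.
By max-flow min-cut, the minimum cut capacity equals the max flow.
In the residual graph, reachable from Plant: {Plant, Sub4, Bus4}.
Min-cut edges: Plant→Sub2 (4), Sub4→Sub2 (1), Bus4→City (4); capacity 4 + 1 + 4 = 9.

9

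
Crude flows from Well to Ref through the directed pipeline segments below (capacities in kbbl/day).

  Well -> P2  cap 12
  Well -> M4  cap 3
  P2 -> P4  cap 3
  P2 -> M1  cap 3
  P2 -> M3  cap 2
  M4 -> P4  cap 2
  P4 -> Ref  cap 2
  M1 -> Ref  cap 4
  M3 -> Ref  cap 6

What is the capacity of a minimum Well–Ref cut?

Augment Well→P2→P4→Ref: bottleneck 2, flow now 2.
Augment Well→P2→M1→Ref: bottleneck 3, flow now 5.
Augment Well→P2→M3→Ref: bottleneck 2, flow now 7.
No augmenting path remains; maximum flow = 7.
By max-flow min-cut, the minimum cut capacity equals the max flow.
In the residual graph, reachable from Well: {Well, P2, M4, P4}.
Min-cut edges: P2→M1 (3), P2→M3 (2), P4→Ref (2); capacity 3 + 2 + 2 = 7.

7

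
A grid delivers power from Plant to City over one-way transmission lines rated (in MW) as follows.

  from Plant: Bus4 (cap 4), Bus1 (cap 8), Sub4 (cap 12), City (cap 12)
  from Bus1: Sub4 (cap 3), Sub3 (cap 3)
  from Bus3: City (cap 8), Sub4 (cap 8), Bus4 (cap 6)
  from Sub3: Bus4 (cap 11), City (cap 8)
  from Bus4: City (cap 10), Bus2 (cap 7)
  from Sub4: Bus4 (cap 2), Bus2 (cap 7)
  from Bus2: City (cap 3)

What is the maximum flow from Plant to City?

Augment Plant→City: bottleneck 12, flow now 12.
Augment Plant→Bus4→City: bottleneck 4, flow now 16.
Augment Plant→Bus1→Sub3→City: bottleneck 3, flow now 19.
Augment Plant→Sub4→Bus4→City: bottleneck 2, flow now 21.
Augment Plant→Sub4→Bus2→City: bottleneck 3, flow now 24.
No augmenting path remains; maximum flow = 24.
In the residual graph, reachable from Plant: {Plant, Bus1, Sub4, Bus2}.
Min-cut edges: Plant→Bus4 (4), Plant→City (12), Bus1→Sub3 (3), Sub4→Bus4 (2), Bus2→City (3); capacity 4 + 12 + 3 + 2 + 3 = 24.
This cut is saturated, so no flow can exceed 24.

24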